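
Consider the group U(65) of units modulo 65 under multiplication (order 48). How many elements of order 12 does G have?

24

Enumerating element orders in G gives 24 elements of order 12.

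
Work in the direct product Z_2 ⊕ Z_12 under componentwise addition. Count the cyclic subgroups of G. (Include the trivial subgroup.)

12

Group the elements of G by the cyclic subgroup they generate; each cyclic subgroup of order d accounts for φ(d) elements.
Cyclic subgroups by order — order 1: 1; order 2: 3; order 3: 1; order 4: 2; order 6: 3; order 12: 2.
Total: 12.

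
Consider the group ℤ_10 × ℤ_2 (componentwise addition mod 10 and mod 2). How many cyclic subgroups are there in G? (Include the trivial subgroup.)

A cyclic subgroup of order d is generated by each of its φ(d) elements of order d, so the cyclic subgroups of order d number (#elements of order d)/φ(d).
Cyclic subgroups by order — order 1: 1; order 2: 3; order 5: 1; order 10: 3.
Total: 8.

8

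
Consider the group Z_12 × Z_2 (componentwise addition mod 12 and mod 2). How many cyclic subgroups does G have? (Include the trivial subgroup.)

12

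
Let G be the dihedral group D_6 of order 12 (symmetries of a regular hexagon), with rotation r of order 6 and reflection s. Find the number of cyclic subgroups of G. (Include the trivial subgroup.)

10

Group the elements of G by the cyclic subgroup they generate; each cyclic subgroup of order d accounts for φ(d) elements.
Cyclic subgroups by order — order 1: 1; order 2: 7; order 3: 1; order 6: 1.
Total: 10.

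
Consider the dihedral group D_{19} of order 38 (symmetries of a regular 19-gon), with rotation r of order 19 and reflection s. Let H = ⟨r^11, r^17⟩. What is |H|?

|⟨r^11⟩| = 19 and |⟨r^17⟩| = 19, so |H| is a multiple of lcm(19, 19) = 19 and divides |G| = 38.
Closing under the operation: H = {e, r, r^2, r^3, r^4, r^5, r^6, r^7, r^8, r^9, r^10, r^11, r^12, r^13, r^14, r^15, r^16, r^17, r^18}, so |H| = 19.

19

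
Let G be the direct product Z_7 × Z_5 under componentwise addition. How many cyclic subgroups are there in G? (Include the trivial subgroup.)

Each element a generates a cyclic subgroup ⟨a⟩; distinct elements may generate the same one (a cyclic group of order d has φ(d) generators).
Cyclic subgroups by order — order 1: 1; order 5: 1; order 7: 1; order 35: 1.
Total: 4.

4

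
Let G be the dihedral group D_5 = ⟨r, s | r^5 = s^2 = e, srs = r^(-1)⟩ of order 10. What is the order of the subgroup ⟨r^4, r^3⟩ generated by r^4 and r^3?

|⟨r^4⟩| = 5 and |⟨r^3⟩| = 5, so |H| is a multiple of lcm(5, 5) = 5 and divides |G| = 10.
Closing under the operation: H = {e, r, r^2, r^3, r^4}, so |H| = 5.

5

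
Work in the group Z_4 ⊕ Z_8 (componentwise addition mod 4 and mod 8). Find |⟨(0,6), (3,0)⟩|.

16

|⟨(0,6)⟩| = 4 and |⟨(3,0)⟩| = 4, so |H| is a multiple of lcm(4, 4) = 4 and divides |G| = 32.
Closing under the operation: H = {(0,0), (0,2), (0,4), (0,6), (1,0), (1,2), (1,4), (1,6), (2,0), (2,2), (2,4), (2,6), (3,0), (3,2), (3,4), (3,6)}, so |H| = 16.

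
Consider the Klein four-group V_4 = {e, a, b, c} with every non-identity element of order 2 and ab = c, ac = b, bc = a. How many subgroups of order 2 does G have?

|G| = 4 and 2 | 4, so subgroups of order 2 are possible by Lagrange.
The subgroups of order 2 are: {e, a}; {e, b}; {e, c}.
So G has 3 subgroups of order 2.

3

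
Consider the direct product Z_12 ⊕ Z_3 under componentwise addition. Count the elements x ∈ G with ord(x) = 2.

An element (a,b) has order lcm(ord(a), ord(b)); count pairs with lcm equal to 2.
Enumerating gives 1 such elements.

1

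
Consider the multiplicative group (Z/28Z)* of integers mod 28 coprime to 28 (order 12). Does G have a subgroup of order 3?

3 | 12. A subgroup of order 3 is {1, 9, 25}.

Yes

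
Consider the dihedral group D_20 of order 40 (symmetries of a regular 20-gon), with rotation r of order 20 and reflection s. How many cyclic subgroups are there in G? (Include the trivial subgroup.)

26

Each element a generates a cyclic subgroup ⟨a⟩; distinct elements may generate the same one (a cyclic group of order d has φ(d) generators).
Cyclic subgroups by order — order 1: 1; order 2: 21; order 4: 1; order 5: 1; order 10: 1; order 20: 1.
Total: 26.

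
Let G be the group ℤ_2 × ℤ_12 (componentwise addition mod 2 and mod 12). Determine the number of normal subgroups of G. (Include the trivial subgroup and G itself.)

16

G is abelian, so every subgroup is normal.
G has 16 subgroups in total, hence 16 normal subgroups.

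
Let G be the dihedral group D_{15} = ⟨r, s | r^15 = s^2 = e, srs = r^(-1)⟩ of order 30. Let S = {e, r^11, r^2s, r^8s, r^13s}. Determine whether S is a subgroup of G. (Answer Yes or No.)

r^11 ∈ S but its inverse r^4 ∉ S, so S is not a subgroup.

No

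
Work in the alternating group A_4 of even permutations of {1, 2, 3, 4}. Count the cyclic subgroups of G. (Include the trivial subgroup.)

Each element a generates a cyclic subgroup ⟨a⟩; distinct elements may generate the same one (a cyclic group of order d has φ(d) generators).
Cyclic subgroups by order — order 1: 1; order 2: 3; order 3: 4.
Total: 8.

8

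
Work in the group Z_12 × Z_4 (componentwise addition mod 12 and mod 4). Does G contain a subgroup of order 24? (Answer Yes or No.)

Yes

24 | 48. A subgroup of order 24 is {(0,0), (0,1), (0,2), (0,3), (2,0), (2,1), (2,2), (2,3), (4,0), (4,1), (4,2), (4,3), (6,0), (6,1), (6,2), (6,3), (8,0), (8,1), (8,2), (8,3), (10,0), (10,1), (10,2), (10,3)}.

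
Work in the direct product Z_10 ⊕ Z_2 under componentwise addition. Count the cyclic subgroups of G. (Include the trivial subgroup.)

Each element a generates a cyclic subgroup ⟨a⟩; distinct elements may generate the same one (a cyclic group of order d has φ(d) generators).
Cyclic subgroups by order — order 1: 1; order 2: 3; order 5: 1; order 10: 3.
Total: 8.

8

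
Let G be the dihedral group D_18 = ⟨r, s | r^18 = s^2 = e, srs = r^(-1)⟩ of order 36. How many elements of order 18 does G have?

The elements of order 18 are: r, r^5, r^7, r^11, r^13, r^17.
That's 6.

6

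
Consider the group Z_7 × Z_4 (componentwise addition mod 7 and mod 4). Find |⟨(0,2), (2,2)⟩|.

|⟨(0,2)⟩| = 2 and |⟨(2,2)⟩| = 14, so |H| is a multiple of lcm(2, 14) = 14 and divides |G| = 28.
Closing under the operation: H = {(0,0), (0,2), (1,0), (1,2), (2,0), (2,2), (3,0), (3,2), (4,0), (4,2), (5,0), (5,2), (6,0), (6,2)}, so |H| = 14.

14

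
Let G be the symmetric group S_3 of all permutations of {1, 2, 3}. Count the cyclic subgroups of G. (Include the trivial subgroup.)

5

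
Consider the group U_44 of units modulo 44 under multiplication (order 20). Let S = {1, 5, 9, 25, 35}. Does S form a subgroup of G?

35 ∈ S but its inverse 39 ∉ S, so S is not a subgroup.

No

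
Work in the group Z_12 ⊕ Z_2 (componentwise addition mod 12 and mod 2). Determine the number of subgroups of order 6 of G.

|G| = 24 and 6 | 24, so subgroups of order 6 are possible by Lagrange.
The subgroups of order 6 are: {(0,0), (0,1), (4,0), (4,1), (8,0), (8,1)}; {(0,0), (2,0), (4,0), (6,0), (8,0), (10,0)}; {(0,0), (2,1), (4,0), (6,1), (8,0), (10,1)}.
So G has 3 subgroups of order 6.

3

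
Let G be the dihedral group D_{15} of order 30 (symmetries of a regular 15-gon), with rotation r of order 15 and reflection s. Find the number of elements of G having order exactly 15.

8

The elements of order 15 are: r, r^2, r^4, r^7, r^8, r^11, r^13, r^14.
That's 8.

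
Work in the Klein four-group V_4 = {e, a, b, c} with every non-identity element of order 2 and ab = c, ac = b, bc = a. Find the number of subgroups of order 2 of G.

|G| = 4 and 2 | 4, so subgroups of order 2 are possible by Lagrange.
The subgroups of order 2 are: {e, a}; {e, b}; {e, c}.
So G has 3 subgroups of order 2.

3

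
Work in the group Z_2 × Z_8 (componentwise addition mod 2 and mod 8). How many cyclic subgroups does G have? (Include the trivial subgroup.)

8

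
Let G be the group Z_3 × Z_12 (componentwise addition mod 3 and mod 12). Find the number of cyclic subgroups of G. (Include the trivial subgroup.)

15

Each element a generates a cyclic subgroup ⟨a⟩; distinct elements may generate the same one (a cyclic group of order d has φ(d) generators).
Cyclic subgroups by order — order 1: 1; order 2: 1; order 3: 4; order 4: 1; order 6: 4; order 12: 4.
Total: 15.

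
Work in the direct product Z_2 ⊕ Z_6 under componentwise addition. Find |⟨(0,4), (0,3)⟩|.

|⟨(0,4)⟩| = 3 and |⟨(0,3)⟩| = 2, so |H| is a multiple of lcm(3, 2) = 6 and divides |G| = 12.
Closing under the operation: H = {(0,0), (0,1), (0,2), (0,3), (0,4), (0,5)}, so |H| = 6.

6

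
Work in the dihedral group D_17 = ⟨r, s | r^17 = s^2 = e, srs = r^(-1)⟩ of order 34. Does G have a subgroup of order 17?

17 | 34. A subgroup of order 17 is {e, r, r^2, r^3, r^4, r^5, r^6, r^7, r^8, r^9, r^10, r^11, r^12, r^13, r^14, r^15, r^16}.

Yes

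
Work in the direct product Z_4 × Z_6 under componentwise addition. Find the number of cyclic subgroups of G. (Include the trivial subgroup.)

Group the elements of G by the cyclic subgroup they generate; each cyclic subgroup of order d accounts for φ(d) elements.
Cyclic subgroups by order — order 1: 1; order 2: 3; order 3: 1; order 4: 2; order 6: 3; order 12: 2.
Total: 12.

12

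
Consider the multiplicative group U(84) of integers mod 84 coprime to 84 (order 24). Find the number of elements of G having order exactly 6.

Enumerating element orders in G gives 14 elements of order 6.

14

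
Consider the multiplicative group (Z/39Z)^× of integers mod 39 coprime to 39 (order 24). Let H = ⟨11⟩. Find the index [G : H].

2

|⟨11⟩| = 12 and |G| = 24.
By Lagrange, [G : H] = |G|/|H| = 24/12 = 2.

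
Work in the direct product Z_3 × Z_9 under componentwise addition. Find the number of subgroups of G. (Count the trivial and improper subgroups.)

10

|G| = 27, so by Lagrange every subgroup order divides 27. Divisors: 1, 3, 9, 27.
Subgroups by order — order 1: 1; order 3: 4; order 9: 4; order 27: 1.
Total: 1 + 4 + 4 + 1 = 10.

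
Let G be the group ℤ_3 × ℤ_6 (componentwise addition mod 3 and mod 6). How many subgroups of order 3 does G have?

4

|G| = 18 and 3 | 18, so subgroups of order 3 are possible by Lagrange.
The subgroups of order 3 are: {(0,0), (0,2), (0,4)}; {(0,0), (1,0), (2,0)}; {(0,0), (1,2), (2,4)}; {(0,0), (1,4), (2,2)}.
So G has 4 subgroups of order 3.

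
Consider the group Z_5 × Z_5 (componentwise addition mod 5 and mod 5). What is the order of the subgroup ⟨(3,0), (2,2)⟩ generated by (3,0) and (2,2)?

25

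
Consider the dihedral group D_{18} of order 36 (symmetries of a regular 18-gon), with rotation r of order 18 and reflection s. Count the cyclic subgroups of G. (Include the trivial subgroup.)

A cyclic subgroup of order d is generated by each of its φ(d) elements of order d, so the cyclic subgroups of order d number (#elements of order d)/φ(d).
Cyclic subgroups by order — order 1: 1; order 2: 19; order 3: 1; order 6: 1; order 9: 1; order 18: 1.
Total: 24.

24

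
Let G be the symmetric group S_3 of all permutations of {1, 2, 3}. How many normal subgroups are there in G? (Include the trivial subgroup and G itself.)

3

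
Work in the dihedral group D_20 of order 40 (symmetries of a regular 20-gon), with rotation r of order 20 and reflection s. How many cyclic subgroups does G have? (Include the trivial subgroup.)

26

A cyclic subgroup of order d is generated by each of its φ(d) elements of order d, so the cyclic subgroups of order d number (#elements of order d)/φ(d).
Cyclic subgroups by order — order 1: 1; order 2: 21; order 4: 1; order 5: 1; order 10: 1; order 20: 1.
Total: 26.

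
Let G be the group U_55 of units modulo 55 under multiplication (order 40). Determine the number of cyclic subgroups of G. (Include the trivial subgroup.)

Group the elements of G by the cyclic subgroup they generate; each cyclic subgroup of order d accounts for φ(d) elements.
Cyclic subgroups by order — order 1: 1; order 2: 3; order 4: 2; order 5: 1; order 10: 3; order 20: 2.
Total: 12.

12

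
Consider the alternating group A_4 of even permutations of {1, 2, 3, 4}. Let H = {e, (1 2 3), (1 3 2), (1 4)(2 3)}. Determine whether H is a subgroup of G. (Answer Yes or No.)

No

Closure fails: (1 3 2) ∘ (1 4)(2 3) = (1 4 3) ∉ H. So H is not a subgroup.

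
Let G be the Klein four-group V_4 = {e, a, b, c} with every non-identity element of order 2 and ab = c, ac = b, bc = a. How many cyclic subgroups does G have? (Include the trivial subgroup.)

4

Each element a generates a cyclic subgroup ⟨a⟩; distinct elements may generate the same one (a cyclic group of order d has φ(d) generators).
Cyclic subgroups by order — order 1: 1; order 2: 3.
Total: 4.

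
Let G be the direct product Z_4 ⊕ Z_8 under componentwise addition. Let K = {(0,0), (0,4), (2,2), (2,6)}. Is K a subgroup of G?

|K| = 4 divides |G| = 32, consistent with Lagrange.
K contains the identity, every element's inverse is in K, and K is closed under +: it is a subgroup.
In fact K = ⟨(2,6)⟩.

Yes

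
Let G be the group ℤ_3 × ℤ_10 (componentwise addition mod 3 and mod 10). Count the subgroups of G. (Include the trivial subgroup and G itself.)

8

|G| = 30, so by Lagrange every subgroup order divides 30. Divisors: 1, 2, 3, 5, 6, 10, 15, 30.
Subgroups by order — order 1: 1; order 2: 1; order 3: 1; order 5: 1; order 6: 1; order 10: 1; order 15: 1; order 30: 1.
Total: 1 + 1 + 1 + 1 + 1 + 1 + 1 + 1 = 8.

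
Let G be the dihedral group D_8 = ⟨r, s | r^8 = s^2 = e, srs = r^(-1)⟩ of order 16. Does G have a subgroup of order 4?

4 | 16. A subgroup of order 4 is {e, r^2, r^4, r^6}.

Yes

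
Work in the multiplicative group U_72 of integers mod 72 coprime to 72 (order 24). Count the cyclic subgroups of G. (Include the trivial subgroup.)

A cyclic subgroup of order d is generated by each of its φ(d) elements of order d, so the cyclic subgroups of order d number (#elements of order d)/φ(d).
Cyclic subgroups by order — order 1: 1; order 2: 7; order 3: 1; order 6: 7.
Total: 16.

16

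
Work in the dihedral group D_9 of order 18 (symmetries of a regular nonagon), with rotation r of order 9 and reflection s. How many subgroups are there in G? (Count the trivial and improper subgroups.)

16

|G| = 18, so by Lagrange every subgroup order divides 18. Divisors: 1, 2, 3, 6, 9, 18.
Subgroups by order — order 1: 1; order 2: 9; order 3: 1; order 6: 3; order 9: 1; order 18: 1.
Total: 1 + 9 + 1 + 3 + 1 + 1 = 16.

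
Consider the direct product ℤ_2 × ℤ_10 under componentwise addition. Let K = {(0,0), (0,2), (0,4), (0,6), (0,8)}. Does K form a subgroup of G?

|K| = 5 divides |G| = 20, consistent with Lagrange.
K contains the identity, every element's inverse is in K, and K is closed under +: it is a subgroup.
In fact K = ⟨(0,2)⟩.

Yes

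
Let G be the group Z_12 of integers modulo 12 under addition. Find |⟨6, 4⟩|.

6

|⟨6⟩| = 2 and |⟨4⟩| = 3, so |H| is a multiple of lcm(2, 3) = 6 and divides |G| = 12.
Closing under the operation: H = {0, 2, 4, 6, 8, 10}, so |H| = 6.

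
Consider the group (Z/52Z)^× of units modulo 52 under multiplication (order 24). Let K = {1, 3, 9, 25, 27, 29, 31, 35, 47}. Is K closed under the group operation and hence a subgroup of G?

|K| = 9 does not divide |G| = 24, so by Lagrange K is not a subgroup.

No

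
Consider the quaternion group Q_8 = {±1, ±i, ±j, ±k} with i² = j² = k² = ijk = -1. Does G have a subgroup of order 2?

2 | 8. A subgroup of order 2 is {1, -1}.

Yes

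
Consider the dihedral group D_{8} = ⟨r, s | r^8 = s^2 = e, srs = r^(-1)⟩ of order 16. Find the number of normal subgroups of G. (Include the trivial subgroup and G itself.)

G has 19 subgroups. Checking conjugation-invariance by order — order 1: 1/1 normal; order 2: 1/9 normal; order 4: 1/5 normal; order 8: 3/3 normal; order 16: 1/1 normal.
Total normal subgroups: 7.

7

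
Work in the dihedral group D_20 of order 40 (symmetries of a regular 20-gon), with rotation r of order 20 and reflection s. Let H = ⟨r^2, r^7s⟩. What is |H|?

|⟨r^2⟩| = 10 and |⟨r^7s⟩| = 2, so |H| is a multiple of lcm(10, 2) = 10 and divides |G| = 40.
Closing under the operation: H = {e, r^2, r^4, r^6, r^8, r^10, r^12, r^14, r^16, r^18, rs, r^3s, r^5s, r^7s, r^9s, r^11s, r^13s, r^15s, r^17s, r^19s}, so |H| = 20.

20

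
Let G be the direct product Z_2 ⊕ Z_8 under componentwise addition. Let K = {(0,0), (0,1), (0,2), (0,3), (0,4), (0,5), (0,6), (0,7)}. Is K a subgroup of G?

|K| = 8 divides |G| = 16, consistent with Lagrange.
K contains the identity, every element's inverse is in K, and K is closed under +: it is a subgroup.
In fact K = ⟨(0,1)⟩.

Yes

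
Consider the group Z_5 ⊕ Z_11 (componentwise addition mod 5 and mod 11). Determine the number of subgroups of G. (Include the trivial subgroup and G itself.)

4

|G| = 55, so by Lagrange every subgroup order divides 55. Divisors: 1, 5, 11, 55.
Subgroups by order — order 1: 1; order 5: 1; order 11: 1; order 55: 1.
Total: 1 + 1 + 1 + 1 = 4.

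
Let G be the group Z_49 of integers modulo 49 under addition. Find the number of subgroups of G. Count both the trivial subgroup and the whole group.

3

A cyclic group of order 49 has exactly one subgroup for each divisor of 49.
Divisors of 49: 1, 7, 49.
So Z_49 has 3 subgroups.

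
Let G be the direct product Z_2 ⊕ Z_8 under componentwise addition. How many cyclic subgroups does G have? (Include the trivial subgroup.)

8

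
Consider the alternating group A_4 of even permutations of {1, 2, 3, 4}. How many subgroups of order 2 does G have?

|G| = 12 and 2 | 12, so subgroups of order 2 are possible by Lagrange.
The subgroups of order 2 are: {e, (1 2)(3 4)}; {e, (1 3)(2 4)}; {e, (1 4)(2 3)}.
So G has 3 subgroups of order 2.

3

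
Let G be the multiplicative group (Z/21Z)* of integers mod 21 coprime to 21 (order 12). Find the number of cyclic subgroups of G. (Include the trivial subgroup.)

Group the elements of G by the cyclic subgroup they generate; each cyclic subgroup of order d accounts for φ(d) elements.
Cyclic subgroups by order — order 1: 1; order 2: 3; order 3: 1; order 6: 3.
Total: 8.

8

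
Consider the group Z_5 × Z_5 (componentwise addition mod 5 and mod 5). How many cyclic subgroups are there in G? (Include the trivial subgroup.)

A cyclic subgroup of order d is generated by each of its φ(d) elements of order d, so the cyclic subgroups of order d number (#elements of order d)/φ(d).
Cyclic subgroups by order — order 1: 1; order 5: 6.
Total: 7.

7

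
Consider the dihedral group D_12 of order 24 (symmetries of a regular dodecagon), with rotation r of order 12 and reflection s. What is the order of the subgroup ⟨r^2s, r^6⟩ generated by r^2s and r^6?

4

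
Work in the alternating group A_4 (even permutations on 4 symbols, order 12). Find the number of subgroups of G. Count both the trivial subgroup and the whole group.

10

|G| = 12, so by Lagrange every subgroup order divides 12. Divisors: 1, 2, 3, 4, 6, 12.
Subgroups by order — order 1: 1; order 2: 3; order 3: 4; order 4: 1; order 6: 0; order 12: 1.
Total: 1 + 3 + 4 + 1 + 0 + 1 = 10.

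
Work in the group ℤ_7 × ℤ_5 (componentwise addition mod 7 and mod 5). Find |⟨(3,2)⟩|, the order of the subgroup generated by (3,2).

The order of (3,2) in Z_7 × Z_5 is lcm(ord(3) in Z_7, ord(2) in Z_5).
ord(3) = 7 and ord(2) = 5, so |⟨(3,2)⟩| = lcm(7, 5) = 35.

35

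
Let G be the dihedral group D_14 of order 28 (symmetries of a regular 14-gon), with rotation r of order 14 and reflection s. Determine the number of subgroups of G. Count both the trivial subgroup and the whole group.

28

|G| = 28, so by Lagrange every subgroup order divides 28. Divisors: 1, 2, 4, 7, 14, 28.
Subgroups by order — order 1: 1; order 2: 15; order 4: 7; order 7: 1; order 14: 3; order 28: 1.
Total: 1 + 15 + 7 + 1 + 3 + 1 = 28.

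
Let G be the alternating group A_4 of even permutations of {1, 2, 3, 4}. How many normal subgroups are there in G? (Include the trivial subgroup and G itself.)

3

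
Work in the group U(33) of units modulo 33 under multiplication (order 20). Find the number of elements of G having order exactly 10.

12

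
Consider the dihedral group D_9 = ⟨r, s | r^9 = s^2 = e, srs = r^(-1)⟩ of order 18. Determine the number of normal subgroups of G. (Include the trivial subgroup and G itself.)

G has 16 subgroups. Checking conjugation-invariance by order — order 1: 1/1 normal; order 2: 0/9 normal; order 3: 1/1 normal; order 6: 0/3 normal; order 9: 1/1 normal; order 18: 1/1 normal.
Total normal subgroups: 4.

4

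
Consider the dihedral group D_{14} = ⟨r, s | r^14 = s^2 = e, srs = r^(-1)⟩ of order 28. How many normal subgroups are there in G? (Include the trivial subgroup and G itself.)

G has 28 subgroups. Checking conjugation-invariance by order — order 1: 1/1 normal; order 2: 1/15 normal; order 4: 0/7 normal; order 7: 1/1 normal; order 14: 3/3 normal; order 28: 1/1 normal.
Total normal subgroups: 7.

7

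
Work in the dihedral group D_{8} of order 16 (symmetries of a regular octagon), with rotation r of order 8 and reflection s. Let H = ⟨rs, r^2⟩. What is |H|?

|⟨rs⟩| = 2 and |⟨r^2⟩| = 4, so |H| is a multiple of lcm(2, 4) = 4 and divides |G| = 16.
Closing under the operation: H = {e, r^2, r^4, r^6, rs, r^3s, r^5s, r^7s}, so |H| = 8.

8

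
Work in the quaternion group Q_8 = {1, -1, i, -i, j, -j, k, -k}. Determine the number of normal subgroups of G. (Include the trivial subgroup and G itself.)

6

G has 6 subgroups. Checking conjugation-invariance by order — order 1: 1/1 normal; order 2: 1/1 normal; order 4: 3/3 normal; order 8: 1/1 normal.
Total normal subgroups: 6.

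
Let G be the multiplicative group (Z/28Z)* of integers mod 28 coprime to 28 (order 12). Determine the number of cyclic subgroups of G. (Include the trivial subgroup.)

8

Each element a generates a cyclic subgroup ⟨a⟩; distinct elements may generate the same one (a cyclic group of order d has φ(d) generators).
Cyclic subgroups by order — order 1: 1; order 2: 3; order 3: 1; order 6: 3.
Total: 8.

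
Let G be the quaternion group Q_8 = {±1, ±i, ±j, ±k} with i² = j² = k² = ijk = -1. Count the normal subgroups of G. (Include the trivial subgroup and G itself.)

G has 6 subgroups. Checking conjugation-invariance by order — order 1: 1/1 normal; order 2: 1/1 normal; order 4: 3/3 normal; order 8: 1/1 normal.
Total normal subgroups: 6.

6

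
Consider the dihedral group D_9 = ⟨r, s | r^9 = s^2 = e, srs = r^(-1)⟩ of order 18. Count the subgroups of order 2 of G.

9

|G| = 18 and 2 | 18, so subgroups of order 2 are possible by Lagrange.
The subgroups of order 2 are: {e, r^2s}; {e, r^3s}; {e, r^4s}; {e, r^5s}; … (9 in all).
So G has 9 subgroups of order 2.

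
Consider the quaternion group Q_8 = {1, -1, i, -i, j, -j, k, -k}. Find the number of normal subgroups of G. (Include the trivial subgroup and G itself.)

G has 6 subgroups. Checking conjugation-invariance by order — order 1: 1/1 normal; order 2: 1/1 normal; order 4: 3/3 normal; order 8: 1/1 normal.
Total normal subgroups: 6.

6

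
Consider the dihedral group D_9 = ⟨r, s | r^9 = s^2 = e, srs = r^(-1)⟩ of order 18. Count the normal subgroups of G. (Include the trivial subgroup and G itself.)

4

G has 16 subgroups. Checking conjugation-invariance by order — order 1: 1/1 normal; order 2: 0/9 normal; order 3: 1/1 normal; order 6: 0/3 normal; order 9: 1/1 normal; order 18: 1/1 normal.
Total normal subgroups: 4.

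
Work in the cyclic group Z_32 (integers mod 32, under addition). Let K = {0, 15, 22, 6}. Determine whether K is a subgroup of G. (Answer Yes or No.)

No

22 ∈ K but its inverse 10 ∉ K, so K is not a subgroup.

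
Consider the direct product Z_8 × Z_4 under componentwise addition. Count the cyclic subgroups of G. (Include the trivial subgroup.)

14

Group the elements of G by the cyclic subgroup they generate; each cyclic subgroup of order d accounts for φ(d) elements.
Cyclic subgroups by order — order 1: 1; order 2: 3; order 4: 6; order 8: 4.
Total: 14.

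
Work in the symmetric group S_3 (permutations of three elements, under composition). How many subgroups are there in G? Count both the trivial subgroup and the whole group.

|G| = 6, so by Lagrange every subgroup order divides 6. Divisors: 1, 2, 3, 6.
Subgroups by order — order 1: 1; order 2: 3; order 3: 1; order 6: 1.
Total: 1 + 3 + 1 + 1 = 6.

6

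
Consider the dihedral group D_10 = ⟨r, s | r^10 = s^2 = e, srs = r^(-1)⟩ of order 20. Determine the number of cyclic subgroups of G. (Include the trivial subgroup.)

14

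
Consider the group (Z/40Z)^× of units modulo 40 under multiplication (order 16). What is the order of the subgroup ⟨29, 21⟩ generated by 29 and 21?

|⟨29⟩| = 2 and |⟨21⟩| = 2, so |H| is a multiple of lcm(2, 2) = 2 and divides |G| = 16.
Closing under the operation: H = {1, 9, 21, 29}, so |H| = 4.

4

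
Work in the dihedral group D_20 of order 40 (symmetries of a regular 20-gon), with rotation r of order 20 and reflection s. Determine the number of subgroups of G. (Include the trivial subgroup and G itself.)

48

|G| = 40, so by Lagrange every subgroup order divides 40. Divisors: 1, 2, 4, 5, 8, 10, 20, 40.
Subgroups by order — order 1: 1; order 2: 21; order 4: 11; order 5: 1; order 8: 5; order 10: 5; order 20: 3; order 40: 1.
Total: 1 + 21 + 11 + 1 + 5 + 5 + 3 + 1 = 48.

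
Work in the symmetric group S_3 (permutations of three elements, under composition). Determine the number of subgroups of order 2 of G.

|G| = 6 and 2 | 6, so subgroups of order 2 are possible by Lagrange.
The subgroups of order 2 are: {e, (1 2)}; {e, (1 3)}; {e, (2 3)}.
So G has 3 subgroups of order 2.

3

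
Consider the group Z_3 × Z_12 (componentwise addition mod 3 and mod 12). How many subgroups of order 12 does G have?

4

|G| = 36 and 12 | 36, so subgroups of order 12 are possible by Lagrange.
The subgroups of order 12 are: {(0,0), (0,1), (0,2), (0,3), (0,4), (0,5), (0,6), (0,7), (0,8), (0,9), (0,10), (0,11)}; {(0,0), (0,3), (0,6), (0,9), (1,0), (1,3), (1,6), (1,9), (2,0), (2,3), (2,6), (2,9)}; {(0,0), (0,3), (0,6), (0,9), (1,1), (1,4), (1,7), (1,10), (2,2), (2,5), (2,8), (2,11)}; {(0,0), (0,3), (0,6), (0,9), (1,2), (1,5), (1,8), (1,11), (2,1), (2,4), (2,7), (2,10)}.
So G has 4 subgroups of order 12.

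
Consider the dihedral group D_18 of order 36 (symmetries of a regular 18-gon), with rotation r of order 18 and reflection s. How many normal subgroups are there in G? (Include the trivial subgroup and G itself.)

9

G has 45 subgroups. Checking conjugation-invariance by order — order 1: 1/1 normal; order 2: 1/19 normal; order 3: 1/1 normal; order 4: 0/9 normal; order 6: 1/7 normal; order 9: 1/1 normal; order 12: 0/3 normal; order 18: 3/3 normal; order 36: 1/1 normal.
Total normal subgroups: 9.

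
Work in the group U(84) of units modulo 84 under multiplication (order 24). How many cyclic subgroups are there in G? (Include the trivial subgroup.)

Each element a generates a cyclic subgroup ⟨a⟩; distinct elements may generate the same one (a cyclic group of order d has φ(d) generators).
Cyclic subgroups by order — order 1: 1; order 2: 7; order 3: 1; order 6: 7.
Total: 16.

16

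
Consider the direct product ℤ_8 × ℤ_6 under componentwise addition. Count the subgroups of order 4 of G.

|G| = 48 and 4 | 48, so subgroups of order 4 are possible by Lagrange.
The subgroups of order 4 are: {(0,0), (0,3), (4,0), (4,3)}; {(0,0), (2,0), (4,0), (6,0)}; {(0,0), (2,3), (4,0), (6,3)}.
So G has 3 subgroups of order 4.

3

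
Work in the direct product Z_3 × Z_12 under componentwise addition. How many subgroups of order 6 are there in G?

|G| = 36 and 6 | 36, so subgroups of order 6 are possible by Lagrange.
The subgroups of order 6 are: {(0,0), (0,2), (0,4), (0,6), (0,8), (0,10)}; {(0,0), (0,6), (1,0), (1,6), (2,0), (2,6)}; {(0,0), (0,6), (1,4), (1,10), (2,2), (2,8)}; {(0,0), (0,6), (1,2), (1,8), (2,4), (2,10)}.
So G has 4 subgroups of order 6.

4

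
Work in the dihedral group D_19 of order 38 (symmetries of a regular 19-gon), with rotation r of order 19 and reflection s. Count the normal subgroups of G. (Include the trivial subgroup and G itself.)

3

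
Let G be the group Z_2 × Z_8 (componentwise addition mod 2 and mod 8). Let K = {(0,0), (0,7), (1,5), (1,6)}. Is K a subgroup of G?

No

(0,7) ∈ K but its inverse (0,1) ∉ K, so K is not a subgroup.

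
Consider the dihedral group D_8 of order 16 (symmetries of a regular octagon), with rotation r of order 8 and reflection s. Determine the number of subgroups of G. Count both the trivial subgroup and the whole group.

|G| = 16, so by Lagrange every subgroup order divides 16. Divisors: 1, 2, 4, 8, 16.
Subgroups by order — order 1: 1; order 2: 9; order 4: 5; order 8: 3; order 16: 1.
Total: 1 + 9 + 5 + 3 + 1 = 19.

19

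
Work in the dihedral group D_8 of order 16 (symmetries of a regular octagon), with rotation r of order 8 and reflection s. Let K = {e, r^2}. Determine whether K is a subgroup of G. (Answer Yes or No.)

No

r^2 ∈ K but its inverse r^6 ∉ K, so K is not a subgroup.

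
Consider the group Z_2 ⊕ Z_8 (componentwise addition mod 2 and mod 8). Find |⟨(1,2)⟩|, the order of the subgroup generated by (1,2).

The order of (1,2) in Z_2 × Z_8 is lcm(ord(1) in Z_2, ord(2) in Z_8).
ord(1) = 2 and ord(2) = 4, so |⟨(1,2)⟩| = lcm(2, 4) = 4.

4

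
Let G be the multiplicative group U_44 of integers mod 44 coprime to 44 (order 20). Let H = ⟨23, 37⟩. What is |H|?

|⟨23⟩| = 2 and |⟨37⟩| = 5, so |H| is a multiple of lcm(2, 5) = 10 and divides |G| = 20.
Closing under the operation: H = {1, 3, 5, 9, 15, 23, 25, 27, 31, 37}, so |H| = 10.

10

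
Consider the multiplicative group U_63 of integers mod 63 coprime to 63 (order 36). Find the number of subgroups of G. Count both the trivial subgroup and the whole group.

|G| = 36, so by Lagrange every subgroup order divides 36. Divisors: 1, 2, 3, 4, 6, 9, 12, 18, 36.
Subgroups by order — order 1: 1; order 2: 3; order 3: 4; order 4: 1; order 6: 12; order 9: 1; order 12: 4; order 18: 3; order 36: 1.
Total: 1 + 3 + 4 + 1 + 12 + 1 + 4 + 3 + 1 = 30.

30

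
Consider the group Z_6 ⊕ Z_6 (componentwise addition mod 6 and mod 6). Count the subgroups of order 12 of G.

4

|G| = 36 and 12 | 36, so subgroups of order 12 are possible by Lagrange.
The subgroups of order 12 are: {(0,0), (0,1), (0,2), (0,3), (0,4), (0,5), (3,0), (3,1), (3,2), (3,3), (3,4), (3,5)}; {(0,0), (0,3), (1,0), (1,3), (2,0), (2,3), (3,0), (3,3), (4,0), (4,3), (5,0), (5,3)}; {(0,0), (0,3), (1,1), (1,4), (2,2), (2,5), (3,0), (3,3), (4,1), (4,4), (5,2), (5,5)}; {(0,0), (0,3), (1,2), (1,5), (2,1), (2,4), (3,0), (3,3), (4,2), (4,5), (5,1), (5,4)}.
So G has 4 subgroups of order 12.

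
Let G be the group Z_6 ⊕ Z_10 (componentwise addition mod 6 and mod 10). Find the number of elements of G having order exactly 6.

6

An element (a,b) has order lcm(ord(a), ord(b)); count pairs with lcm equal to 6.
Enumerating gives 6 such elements.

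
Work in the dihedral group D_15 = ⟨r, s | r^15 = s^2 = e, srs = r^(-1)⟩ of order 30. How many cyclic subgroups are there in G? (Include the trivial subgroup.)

19

Group the elements of G by the cyclic subgroup they generate; each cyclic subgroup of order d accounts for φ(d) elements.
Cyclic subgroups by order — order 1: 1; order 2: 15; order 3: 1; order 5: 1; order 15: 1.
Total: 19.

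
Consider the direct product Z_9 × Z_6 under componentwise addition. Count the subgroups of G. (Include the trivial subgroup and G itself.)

20

|G| = 54, so by Lagrange every subgroup order divides 54. Divisors: 1, 2, 3, 6, 9, 18, 27, 54.
Subgroups by order — order 1: 1; order 2: 1; order 3: 4; order 6: 4; order 9: 4; order 18: 4; order 27: 1; order 54: 1.
Total: 1 + 1 + 4 + 4 + 4 + 4 + 1 + 1 = 20.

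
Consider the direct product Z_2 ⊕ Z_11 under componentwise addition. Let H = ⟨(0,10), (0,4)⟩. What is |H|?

11

|⟨(0,10)⟩| = 11 and |⟨(0,4)⟩| = 11, so |H| is a multiple of lcm(11, 11) = 11 and divides |G| = 22.
Closing under the operation: H = {(0,0), (0,1), (0,2), (0,3), (0,4), (0,5), (0,6), (0,7), (0,8), (0,9), (0,10)}, so |H| = 11.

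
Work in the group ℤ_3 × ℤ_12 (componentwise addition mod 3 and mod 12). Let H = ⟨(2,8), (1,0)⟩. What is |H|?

9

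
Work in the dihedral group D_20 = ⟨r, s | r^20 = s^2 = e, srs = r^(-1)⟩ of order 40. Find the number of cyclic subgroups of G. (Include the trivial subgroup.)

Each element a generates a cyclic subgroup ⟨a⟩; distinct elements may generate the same one (a cyclic group of order d has φ(d) generators).
Cyclic subgroups by order — order 1: 1; order 2: 21; order 4: 1; order 5: 1; order 10: 1; order 20: 1.
Total: 26.

26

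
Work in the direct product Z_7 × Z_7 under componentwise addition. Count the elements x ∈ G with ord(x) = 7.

An element (a,b) has order lcm(ord(a), ord(b)); count pairs with lcm equal to 7.
Enumerating gives 48 such elements.

48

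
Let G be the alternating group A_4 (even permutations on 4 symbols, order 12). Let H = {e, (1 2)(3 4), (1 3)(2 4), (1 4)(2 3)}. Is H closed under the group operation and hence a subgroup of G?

|H| = 4 divides |G| = 12, consistent with Lagrange.
H contains the identity, every element's inverse is in H, and H is closed under ∘: it is a subgroup.

Yes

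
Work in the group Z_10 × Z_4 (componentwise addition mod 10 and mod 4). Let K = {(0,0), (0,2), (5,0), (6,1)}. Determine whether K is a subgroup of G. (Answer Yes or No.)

No

(6,1) ∈ K but its inverse (4,3) ∉ K, so K is not a subgroup.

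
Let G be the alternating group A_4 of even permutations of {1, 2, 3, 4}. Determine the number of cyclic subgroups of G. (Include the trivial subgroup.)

8

Each element a generates a cyclic subgroup ⟨a⟩; distinct elements may generate the same one (a cyclic group of order d has φ(d) generators).
Cyclic subgroups by order — order 1: 1; order 2: 3; order 3: 4.
Total: 8.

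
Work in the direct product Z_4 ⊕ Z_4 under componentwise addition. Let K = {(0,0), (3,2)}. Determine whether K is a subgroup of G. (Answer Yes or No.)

No

(3,2) ∈ K but its inverse (1,2) ∉ K, so K is not a subgroup.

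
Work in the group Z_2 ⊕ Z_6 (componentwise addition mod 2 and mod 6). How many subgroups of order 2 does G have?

|G| = 12 and 2 | 12, so subgroups of order 2 are possible by Lagrange.
The subgroups of order 2 are: {(0,0), (0,3)}; {(0,0), (1,0)}; {(0,0), (1,3)}.
So G has 3 subgroups of order 2.

3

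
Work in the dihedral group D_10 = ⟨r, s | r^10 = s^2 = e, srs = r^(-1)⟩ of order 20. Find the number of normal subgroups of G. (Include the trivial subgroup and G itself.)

G has 22 subgroups. Checking conjugation-invariance by order — order 1: 1/1 normal; order 2: 1/11 normal; order 4: 0/5 normal; order 5: 1/1 normal; order 10: 3/3 normal; order 20: 1/1 normal.
Total normal subgroups: 7.

7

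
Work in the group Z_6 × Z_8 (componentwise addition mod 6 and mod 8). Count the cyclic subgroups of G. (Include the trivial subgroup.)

16

Group the elements of G by the cyclic subgroup they generate; each cyclic subgroup of order d accounts for φ(d) elements.
Cyclic subgroups by order — order 1: 1; order 2: 3; order 3: 1; order 4: 2; order 6: 3; order 8: 2; order 12: 2; order 24: 2.
Total: 16.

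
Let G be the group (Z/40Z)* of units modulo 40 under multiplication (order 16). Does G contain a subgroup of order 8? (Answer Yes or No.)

Yes

8 | 16. A subgroup of order 8 is {1, 7, 9, 11, 13, 19, 23, 37}.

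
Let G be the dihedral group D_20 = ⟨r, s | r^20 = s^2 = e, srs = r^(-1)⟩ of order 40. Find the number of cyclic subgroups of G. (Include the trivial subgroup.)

26

Each element a generates a cyclic subgroup ⟨a⟩; distinct elements may generate the same one (a cyclic group of order d has φ(d) generators).
Cyclic subgroups by order — order 1: 1; order 2: 21; order 4: 1; order 5: 1; order 10: 1; order 20: 1.
Total: 26.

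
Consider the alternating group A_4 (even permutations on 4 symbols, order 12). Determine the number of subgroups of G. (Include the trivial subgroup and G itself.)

|G| = 12, so by Lagrange every subgroup order divides 12. Divisors: 1, 2, 3, 4, 6, 12.
Subgroups by order — order 1: 1; order 2: 3; order 3: 4; order 4: 1; order 6: 0; order 12: 1.
Total: 1 + 3 + 4 + 1 + 0 + 1 = 10.

10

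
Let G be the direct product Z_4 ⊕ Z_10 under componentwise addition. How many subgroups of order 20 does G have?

|G| = 40 and 20 | 40, so subgroups of order 20 are possible by Lagrange.
The subgroups of order 20 are: {(0,0), (0,1), (0,2), (0,3), (0,4), (0,5), (0,6), (0,7), (0,8), (0,9), (2,0), (2,1), (2,2), (2,3), (2,4), (2,5), (2,6), (2,7), (2,8), (2,9)}; {(0,0), (0,2), (0,4), (0,6), (0,8), (1,0), (1,2), (1,4), (1,6), (1,8), (2,0), (2,2), (2,4), (2,6), (2,8), (3,0), (3,2), (3,4), (3,6), (3,8)}; {(0,0), (0,2), (0,4), (0,6), (0,8), (1,1), (1,3), (1,5), (1,7), (1,9), (2,0), (2,2), (2,4), (2,6), (2,8), (3,1), (3,3), (3,5), (3,7), (3,9)}.
So G has 3 subgroups of order 20.

3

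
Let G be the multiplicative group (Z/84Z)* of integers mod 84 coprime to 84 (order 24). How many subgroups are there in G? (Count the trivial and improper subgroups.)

|G| = 24, so by Lagrange every subgroup order divides 24. Divisors: 1, 2, 3, 4, 6, 8, 12, 24.
Subgroups by order — order 1: 1; order 2: 7; order 3: 1; order 4: 7; order 6: 7; order 8: 1; order 12: 7; order 24: 1.
Total: 1 + 7 + 1 + 7 + 7 + 1 + 7 + 1 = 32.

32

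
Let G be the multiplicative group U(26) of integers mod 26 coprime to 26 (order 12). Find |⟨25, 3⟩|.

|⟨25⟩| = 2 and |⟨3⟩| = 3, so |H| is a multiple of lcm(2, 3) = 6 and divides |G| = 12.
Closing under the operation: H = {1, 3, 9, 17, 23, 25}, so |H| = 6.

6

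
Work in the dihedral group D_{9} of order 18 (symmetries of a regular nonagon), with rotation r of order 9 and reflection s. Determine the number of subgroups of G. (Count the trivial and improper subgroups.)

|G| = 18, so by Lagrange every subgroup order divides 18. Divisors: 1, 2, 3, 6, 9, 18.
Subgroups by order — order 1: 1; order 2: 9; order 3: 1; order 6: 3; order 9: 1; order 18: 1.
Total: 1 + 9 + 1 + 3 + 1 + 1 = 16.

16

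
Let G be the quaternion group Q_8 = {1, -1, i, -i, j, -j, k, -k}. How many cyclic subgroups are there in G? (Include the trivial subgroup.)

A cyclic subgroup of order d is generated by each of its φ(d) elements of order d, so the cyclic subgroups of order d number (#elements of order d)/φ(d).
Cyclic subgroups by order — order 1: 1; order 2: 1; order 4: 3.
Total: 5.

5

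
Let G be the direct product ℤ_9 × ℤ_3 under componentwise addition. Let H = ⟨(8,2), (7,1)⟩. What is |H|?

9

|⟨(8,2)⟩| = 9 and |⟨(7,1)⟩| = 9, so |H| is a multiple of lcm(9, 9) = 9 and divides |G| = 27.
Closing under the operation: H = {(0,0), (1,1), (2,2), (3,0), (4,1), (5,2), (6,0), (7,1), (8,2)}, so |H| = 9.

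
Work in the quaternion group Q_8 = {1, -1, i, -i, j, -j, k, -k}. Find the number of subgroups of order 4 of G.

|G| = 8 and 4 | 8, so subgroups of order 4 are possible by Lagrange.
The subgroups of order 4 are: {1, -1, i, -i}; {1, -1, j, -j}; {1, -1, k, -k}.
So G has 3 subgroups of order 4.

3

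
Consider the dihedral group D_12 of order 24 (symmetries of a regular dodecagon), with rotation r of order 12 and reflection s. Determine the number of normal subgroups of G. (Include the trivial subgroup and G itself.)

9

G has 34 subgroups. Checking conjugation-invariance by order — order 1: 1/1 normal; order 2: 1/13 normal; order 3: 1/1 normal; order 4: 1/7 normal; order 6: 1/5 normal; order 8: 0/3 normal; order 12: 3/3 normal; order 24: 1/1 normal.
Total normal subgroups: 9.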